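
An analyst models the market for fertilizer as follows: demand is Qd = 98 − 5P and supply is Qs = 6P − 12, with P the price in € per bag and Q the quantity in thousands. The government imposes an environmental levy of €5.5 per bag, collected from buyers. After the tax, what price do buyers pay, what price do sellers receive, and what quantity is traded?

Without the tax, 98 − 5P = 6P − 12 gives 11P = 110, so P* = €10 and Q* = 48.
With the tax collected from buyers, demand (in seller-price terms) shifts: Qd = 98 − 5(P + 5.5).
Solving gives Q = 33 with buyers paying €13 and sellers receiving €7.5 (the €5.5 wedge).
The less price-elastic side of the market bears the larger share of a per-unit tax.

Buyers pay €13; sellers receive €7.5; quantity = 33.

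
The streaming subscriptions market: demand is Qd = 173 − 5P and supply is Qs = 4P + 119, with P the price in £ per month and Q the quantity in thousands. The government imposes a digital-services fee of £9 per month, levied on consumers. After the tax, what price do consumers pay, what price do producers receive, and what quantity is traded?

Before the tax: set 173 − 5P = 4P + 119 → P* = £6, Q* = 143.
With the tax collected from consumers, demand (in seller-price terms) shifts: Qd = 173 − 5(P + 9).
Solving gives Q = 123 with consumers paying £10 and producers receiving £1 (the £9 wedge).
The less price-elastic side of the market bears the larger share of a per-unit tax.

Consumers pay £10; producers receive £1; quantity = 123.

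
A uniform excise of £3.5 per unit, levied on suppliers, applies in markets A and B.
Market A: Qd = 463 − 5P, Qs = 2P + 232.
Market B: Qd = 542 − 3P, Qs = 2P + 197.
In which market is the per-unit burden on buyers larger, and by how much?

Market A: pre-tax P* = £33, Q* = 298; post-tax Q = 293; per-unit burden on buyers = £1.
Market B: pre-tax P* = £69, Q* = 335; post-tax Q = 330.8; per-unit burden on buyers = £1.4.
Difference: £1 vs £1.4 → market B is larger by £0.4.

Market B, by £0.4.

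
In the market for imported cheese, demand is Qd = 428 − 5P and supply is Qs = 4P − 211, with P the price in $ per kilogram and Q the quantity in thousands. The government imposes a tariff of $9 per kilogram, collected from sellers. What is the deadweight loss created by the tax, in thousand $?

Before the tax: set 428 − 5P = 4P − 211 → P* = $71, Q* = 73.
With the tax collected from sellers, supply shifts: Qs = 4(P − 9) − 211.
New equilibrium: consumers pay $75, sellers receive $66, Q = 53. (Wedge: Pb − Ps = 9.)
Quantity falls by |ΔQ| = |73 − 53| = 20.
DWL = ½ · t · |ΔQ| = ½ · 9 · 20 = $90.

Deadweight loss = $90 thousand.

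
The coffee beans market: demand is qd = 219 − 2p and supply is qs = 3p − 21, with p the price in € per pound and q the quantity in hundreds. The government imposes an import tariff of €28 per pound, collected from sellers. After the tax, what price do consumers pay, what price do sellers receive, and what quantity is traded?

Without the tax, 219 − 2p = 3p − 21 gives 5p = 240, so p* = €48 and q* = 123.
With the tax collected from sellers, supply shifts: qs = 3(p − 28) − 21.
Solving gives q = 89.4 with consumers paying €64.8 and sellers receiving €36.8 (the €28 wedge).
The less price-elastic side of the market bears the larger share of a per-unit tax.

Consumers pay €64.8; sellers receive €36.8; quantity = 89.4.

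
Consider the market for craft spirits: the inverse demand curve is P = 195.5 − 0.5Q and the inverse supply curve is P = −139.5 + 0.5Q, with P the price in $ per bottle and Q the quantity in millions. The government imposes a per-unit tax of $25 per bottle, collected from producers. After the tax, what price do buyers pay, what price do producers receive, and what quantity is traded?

Buyers pay $40.5; producers receive $15.5; quantity = 310.

Inverting to Q(P) form: Qd = 391 − 2P; Qs = 2P + 279.
Before the tax: set 391 − 2P = 2P + 279 → P* = $28, Q* = 335.
With the tax collected from producers, supply shifts: Qs = 2(P − 25) + 279.
New equilibrium: buyers pay $40.5, producers receive $15.5, Q = 310. (Wedge: Pb − Ps = 25.)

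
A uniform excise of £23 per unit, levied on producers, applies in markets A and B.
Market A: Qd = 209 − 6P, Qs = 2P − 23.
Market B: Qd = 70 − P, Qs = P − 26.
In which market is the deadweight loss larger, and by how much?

Market A, by £264.5.

Market A: pre-tax P* = £29, Q* = 35; post-tax Q = 0.5; deadweight loss = £396.75.
Market B: pre-tax P* = £48, Q* = 22; post-tax Q = 10.5; deadweight loss = £132.25.
Difference: £396.75 vs £132.25 → market A is larger by £264.5.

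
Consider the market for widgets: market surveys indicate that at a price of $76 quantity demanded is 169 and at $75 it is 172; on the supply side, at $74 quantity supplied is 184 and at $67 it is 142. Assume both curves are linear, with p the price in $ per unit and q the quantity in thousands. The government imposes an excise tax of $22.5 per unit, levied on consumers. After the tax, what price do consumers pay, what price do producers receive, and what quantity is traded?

Consumers pay $88; producers receive $65.5; quantity = 133.

Demand slope: (172 − 169)/(75 − 76) = -3, so qd = 397 − 3p.
Supply slope: (142 − 184)/(67 − 74) = 6, so qs = 6p − 260.
Without the tax, 397 − 3p = 6p − 260 gives 9p = 657, so p* = $73 and q* = 178.
With the tax collected from consumers, demand (in seller-price terms) shifts: qd = 397 − 3(p + 22.5).
New equilibrium: consumers pay $88, producers receive $65.5, q = 133. (Wedge: pb − ps = 22.5.)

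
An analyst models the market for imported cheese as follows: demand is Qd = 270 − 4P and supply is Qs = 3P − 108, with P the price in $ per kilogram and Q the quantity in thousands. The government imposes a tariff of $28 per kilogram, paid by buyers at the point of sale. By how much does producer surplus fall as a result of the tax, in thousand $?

Producer surplus falls by $480 thousand.

Before the tax: set 270 − 4P = 3P − 108 → P* = $54, Q* = 54.
With the tax collected from buyers, demand (in seller-price terms) shifts: Qd = 270 − 4(P + 28).
New equilibrium: buyers pay $66, sellers receive $38, Q = 6. (Wedge: Pb − Ps = 28.)
ΔPS is the trapezoid between Q = 6 and Q = 54 of height $16: ½ · (54 + 6) · 16 = $480.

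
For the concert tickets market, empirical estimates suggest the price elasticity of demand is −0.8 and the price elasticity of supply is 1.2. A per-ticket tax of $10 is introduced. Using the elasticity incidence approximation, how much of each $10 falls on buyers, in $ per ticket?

Buyers bear ≈ $6 per ticket.

Incidence ratio: buyers' share ≈ εs / (εs + |εd|) = 1.2 / (1.2 + 0.8) = 0.6.
So buyers bear ≈ 0.6 × $10 = $6; sellers bear $4.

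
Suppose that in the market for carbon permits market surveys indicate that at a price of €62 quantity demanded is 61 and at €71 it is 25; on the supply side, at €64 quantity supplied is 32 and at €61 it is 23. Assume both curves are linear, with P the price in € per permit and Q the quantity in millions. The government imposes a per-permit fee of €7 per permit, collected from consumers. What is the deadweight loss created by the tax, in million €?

Demand slope: (25 − 61)/(71 − 62) = -4, so Qd = 309 − 4P.
Supply slope: (23 − 32)/(61 − 64) = 3, so Qs = 3P − 160.
Without the tax, 309 − 4P = 3P − 160 gives 7P = 469, so P* = €67 and Q* = 41.
With the tax collected from consumers, demand (in seller-price terms) shifts: Qd = 309 − 4(P + 7).
New equilibrium: consumers pay €70, producers receive €63, Q = 29. (Wedge: Pb − Ps = 7.)
Quantity falls by |ΔQ| = |41 − 29| = 12.
DWL = ½ · t · |ΔQ| = ½ · 7 · 12 = €42.

Deadweight loss = €42 million.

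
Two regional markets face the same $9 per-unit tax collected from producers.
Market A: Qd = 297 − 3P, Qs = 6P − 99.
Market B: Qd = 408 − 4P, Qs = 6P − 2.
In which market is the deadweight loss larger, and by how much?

Market B, by $16.2.

Market A: pre-tax P* = $44, Q* = 165; post-tax Q = 147; deadweight loss = $81.
Market B: pre-tax P* = $41, Q* = 244; post-tax Q = 222.4; deadweight loss = $97.2.
Difference: $81 vs $97.2 → market B is larger by $16.2.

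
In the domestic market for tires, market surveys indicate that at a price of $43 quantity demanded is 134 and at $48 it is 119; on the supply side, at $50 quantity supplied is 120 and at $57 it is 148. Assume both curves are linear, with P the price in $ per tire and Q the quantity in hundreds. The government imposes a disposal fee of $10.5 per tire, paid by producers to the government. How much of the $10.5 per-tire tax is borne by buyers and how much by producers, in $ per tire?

Demand slope: (119 − 134)/(48 − 43) = -3, so Qd = 263 − 3P.
Supply slope: (148 − 120)/(57 − 50) = 4, so Qs = 4P − 80.
Before the tax: set 263 − 3P = 4P − 80 → P* = $49, Q* = 116.
With the tax collected from producers, supply shifts: Qs = 4(P − 10.5) − 80.
Solving gives Q = 98 with buyers paying $55 and producers receiving $44.5 (the $10.5 wedge).
Burden on buyers: $6; on producers: $4.5. (They sum to $10.5.)
The less price-elastic side of the market bears the larger share of a per-unit tax.

Buyers bear $6 per tire; producers bear $4.5 per tire.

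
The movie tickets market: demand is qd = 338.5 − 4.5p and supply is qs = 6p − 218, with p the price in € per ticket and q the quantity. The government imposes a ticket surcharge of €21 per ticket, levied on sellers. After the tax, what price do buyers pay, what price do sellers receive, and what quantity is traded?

Without the tax, 338.5 − 4.5p = 6p − 218 gives 10.5p = 556.5, so p* = €53 and q* = 100.
With the tax collected from sellers, supply shifts: qs = 6(p − 21) − 218.
New equilibrium: buyers pay €65, sellers receive €44, q = 46. (Wedge: pb − ps = 21.)
The less price-elastic side of the market bears the larger share of a per-unit tax.

Buyers pay €65; sellers receive €44; quantity = 46.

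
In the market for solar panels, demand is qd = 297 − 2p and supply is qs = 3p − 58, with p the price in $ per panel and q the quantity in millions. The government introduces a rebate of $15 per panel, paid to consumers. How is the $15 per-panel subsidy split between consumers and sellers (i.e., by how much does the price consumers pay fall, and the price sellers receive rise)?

Consumers gain $9 per panel; sellers gain $6 per panel.

Before the subsidy: set 297 − 2p = 3p − 58 → p* = $71, q* = 155.
With a per-unit subsidy paid to consumers, each effectively pays p − 15, so demand becomes qd = 297 − 2(p − 15).
New equilibrium: consumers pay $62, sellers receive $77, q = 173. (Wedge: pb − ps = −15.)
Gain to consumers: $9; to sellers: $6. (They sum to $15.)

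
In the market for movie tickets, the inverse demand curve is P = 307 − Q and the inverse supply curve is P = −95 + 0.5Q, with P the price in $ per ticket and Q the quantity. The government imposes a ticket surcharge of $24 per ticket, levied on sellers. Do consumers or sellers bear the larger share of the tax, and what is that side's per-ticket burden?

Consumers bear the larger share: $16 per ticket.

Rewrite in direct form: Qd = 307 − P and Qs = 2P + 190.
Before the tax: set 307 − P = 2P + 190 → P* = $39, Q* = 268.
With the tax collected from sellers, supply shifts: Qs = 2(P − 24) + 190.
Solving gives Q = 252 with consumers paying $55 and sellers receiving $31 (the $24 wedge).
Per-ticket burden: consumers $16, sellers $8.
Consumers take the larger share because demand is less price-elastic here (demand slope 1 vs supply slope 2).
The less price-elastic side of the market bears the larger share of a per-unit tax.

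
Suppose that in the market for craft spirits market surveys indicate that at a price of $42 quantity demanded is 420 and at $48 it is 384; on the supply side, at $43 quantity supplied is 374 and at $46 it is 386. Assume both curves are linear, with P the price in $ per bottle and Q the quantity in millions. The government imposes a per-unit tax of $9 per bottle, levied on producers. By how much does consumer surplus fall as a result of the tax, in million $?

Demand slope: (384 − 420)/(48 − 42) = -6, so Qd = 672 − 6P.
Supply slope: (386 − 374)/(46 − 43) = 4, so Qs = 4P + 202.
Without the tax, 672 − 6P = 4P + 202 gives 10P = 470, so P* = $47 and Q* = 390.
With the tax collected from producers, supply shifts: Qs = 4(P − 9) + 202.
Solving gives Q = 368.4 with buyers paying $50.6 and producers receiving $41.6 (the $9 wedge).
ΔCS is the trapezoid between Q = 368.4 and Q = 390 of height $3.6: ½ · (390 + 368.4) · 3.6 = $1365.12.

Consumer surplus falls by $1365.12 million.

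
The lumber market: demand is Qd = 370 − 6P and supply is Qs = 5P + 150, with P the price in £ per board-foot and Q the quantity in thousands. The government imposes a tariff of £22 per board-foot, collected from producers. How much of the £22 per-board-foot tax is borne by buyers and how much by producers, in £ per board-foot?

Buyers bear £10 per board-foot; producers bear £12 per board-foot.

Without the tax, 370 − 6P = 5P + 150 gives 11P = 220, so P* = £20 and Q* = 250.
With the tax collected from producers, supply shifts: Qs = 5(P − 22) + 150.
Solving gives Q = 190 with buyers paying £30 and producers receiving £8 (the £22 wedge).
Burden on buyers: £10; on producers: £12. (They sum to £22.)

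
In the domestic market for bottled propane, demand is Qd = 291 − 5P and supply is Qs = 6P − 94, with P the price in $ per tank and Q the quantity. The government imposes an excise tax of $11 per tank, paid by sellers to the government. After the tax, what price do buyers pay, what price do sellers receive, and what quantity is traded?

Buyers pay $41; sellers receive $30; quantity = 86.

Before the tax: set 291 − 5P = 6P − 94 → P* = $35, Q* = 116.
With the tax collected from sellers, supply shifts: Qs = 6(P − 11) − 94.
New equilibrium: buyers pay $41, sellers receive $30, Q = 86. (Wedge: Pb − Ps = 11.)
The less price-elastic side of the market bears the larger share of a per-unit tax.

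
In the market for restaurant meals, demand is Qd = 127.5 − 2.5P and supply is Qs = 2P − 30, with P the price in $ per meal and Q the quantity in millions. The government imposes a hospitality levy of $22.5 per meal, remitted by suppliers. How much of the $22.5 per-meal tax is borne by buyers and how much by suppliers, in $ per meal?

Before the tax: set 127.5 − 2.5P = 2P − 30 → P* = $35, Q* = 40.
With the tax collected from suppliers, supply shifts: Qs = 2(P − 22.5) − 30.
New equilibrium: buyers pay $45, suppliers receive $22.5, Q = 15. (Wedge: Pb − Ps = 22.5.)
Burden on buyers: $10; on suppliers: $12.5. (They sum to $22.5.)
The less price-elastic side of the market bears the larger share of a per-unit tax.

Buyers bear $10 per meal; suppliers bear $12.5 per meal.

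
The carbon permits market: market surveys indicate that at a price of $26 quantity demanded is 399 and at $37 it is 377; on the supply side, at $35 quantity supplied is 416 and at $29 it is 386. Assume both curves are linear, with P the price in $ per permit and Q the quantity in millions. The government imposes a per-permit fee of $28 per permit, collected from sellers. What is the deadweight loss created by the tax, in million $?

Deadweight loss = $560 million.

Demand slope: (377 − 399)/(37 − 26) = -2, so Qd = 451 − 2P.
Supply slope: (386 − 416)/(29 − 35) = 5, so Qs = 5P + 241.
Before the tax: set 451 − 2P = 5P + 241 → P* = $30, Q* = 391.
With the tax collected from sellers, supply shifts: Qs = 5(P − 28) + 241.
Solving gives Q = 351 with consumers paying $50 and sellers receiving $22 (the $28 wedge).
Quantity falls by |ΔQ| = |391 − 351| = 40.
DWL = ½ · t · |ΔQ| = ½ · 28 · 40 = $560.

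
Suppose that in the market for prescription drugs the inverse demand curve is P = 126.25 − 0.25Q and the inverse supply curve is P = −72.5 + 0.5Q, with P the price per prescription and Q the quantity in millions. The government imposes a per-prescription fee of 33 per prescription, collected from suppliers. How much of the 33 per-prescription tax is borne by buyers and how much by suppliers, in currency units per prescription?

Rewrite in direct form: Qd = 505 − 4P and Qs = 2P + 145.
Before the tax: set 505 − 4P = 2P + 145 → P* = 60, Q* = 265.
With the tax collected from suppliers, supply shifts: Qs = 2(P − 33) + 145.
New equilibrium: buyers pay 71, suppliers receive 38, Q = 221. (Wedge: Pb − Ps = 33.)
Burden on buyers: 11; on suppliers: 22. (They sum to 33.)

Buyers bear 11 per prescription; suppliers bear 22 per prescription.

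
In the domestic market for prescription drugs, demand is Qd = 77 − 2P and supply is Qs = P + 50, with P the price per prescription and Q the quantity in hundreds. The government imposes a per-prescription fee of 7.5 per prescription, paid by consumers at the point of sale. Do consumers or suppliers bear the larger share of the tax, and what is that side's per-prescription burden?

Without the tax, 77 − 2P = P + 50 gives 3P = 27, so P* = 9 and Q* = 59.
With the tax collected from consumers, demand (in seller-price terms) shifts: Qd = 77 − 2(P + 7.5).
New equilibrium: consumers pay 11.5, suppliers receive 4, Q = 54. (Wedge: Pb − Ps = 7.5.)
Per-prescription burden: consumers 2.5, suppliers 5.
Suppliers take the larger share because supply is less price-elastic here (demand slope 2 vs supply slope 1).

Suppliers bear the larger share: 5 per prescription.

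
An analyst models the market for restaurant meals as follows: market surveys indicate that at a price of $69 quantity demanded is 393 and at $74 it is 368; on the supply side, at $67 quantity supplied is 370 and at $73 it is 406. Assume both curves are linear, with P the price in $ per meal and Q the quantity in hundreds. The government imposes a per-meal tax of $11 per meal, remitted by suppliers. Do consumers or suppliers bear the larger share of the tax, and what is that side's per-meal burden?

Consumers bear the larger share: $6 per meal.

Demand slope: (368 − 393)/(74 − 69) = -5, so Qd = 738 − 5P.
Supply slope: (406 − 370)/(73 − 67) = 6, so Qs = 6P − 32.
Without the tax, 738 − 5P = 6P − 32 gives 11P = 770, so P* = $70 and Q* = 388.
With the tax collected from suppliers, supply shifts: Qs = 6(P − 11) − 32.
Solving gives Q = 358 with consumers paying $76 and suppliers receiving $65 (the $11 wedge).
Per-meal burden: consumers $6, suppliers $5.
Consumers take the larger share because demand is less price-elastic here (demand slope 5 vs supply slope 6).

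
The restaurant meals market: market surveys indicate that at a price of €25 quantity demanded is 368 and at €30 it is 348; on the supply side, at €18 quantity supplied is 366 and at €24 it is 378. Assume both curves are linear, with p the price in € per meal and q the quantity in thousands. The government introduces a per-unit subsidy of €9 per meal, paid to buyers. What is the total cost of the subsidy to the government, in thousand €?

Demand slope: (348 − 368)/(30 − 25) = -4, so qd = 468 − 4p.
Supply slope: (378 − 366)/(24 − 18) = 2, so qs = 2p + 330.
Before the subsidy: set 468 − 4p = 2p + 330 → p* = €23, q* = 376.
With a per-unit subsidy paid to buyers, each effectively pays p − 9, so demand becomes qd = 468 − 4(p − 9).
New equilibrium: buyers pay €20, sellers receive €29, q = 388. (Wedge: pb − ps = −9.)
Outlay = t · Q = 9 · 388 = €3492.

Government outlay = €3492 thousand.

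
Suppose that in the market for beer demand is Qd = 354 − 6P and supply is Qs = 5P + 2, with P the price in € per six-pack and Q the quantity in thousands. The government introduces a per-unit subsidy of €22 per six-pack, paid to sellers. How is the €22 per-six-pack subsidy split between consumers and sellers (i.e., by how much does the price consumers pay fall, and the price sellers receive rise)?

Before the subsidy: set 354 − 6P = 5P + 2 → P* = €32, Q* = 162.
With a per-unit subsidy paid to sellers, each receives P + 22 per unit sold, so supply becomes Qs = 5(P + 22) + 2.
New equilibrium: consumers pay €22, sellers receive €44, Q = 222. (Wedge: Pb − Ps = −22.)
Gain to consumers: €10; to sellers: €12. (They sum to €22.)

Consumers gain €10 per six-pack; sellers gain €12 per six-pack.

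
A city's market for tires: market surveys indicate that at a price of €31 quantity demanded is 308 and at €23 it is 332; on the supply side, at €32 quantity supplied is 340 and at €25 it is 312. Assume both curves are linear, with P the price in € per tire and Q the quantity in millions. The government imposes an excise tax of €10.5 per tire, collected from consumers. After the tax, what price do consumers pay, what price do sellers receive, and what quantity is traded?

Demand slope: (332 − 308)/(23 − 31) = -3, so Qd = 401 − 3P.
Supply slope: (312 − 340)/(25 − 32) = 4, so Qs = 4P + 212.
Without the tax, 401 − 3P = 4P + 212 gives 7P = 189, so P* = €27 and Q* = 320.
With the tax collected from consumers, demand (in seller-price terms) shifts: Qd = 401 − 3(P + 10.5).
New equilibrium: consumers pay €33, sellers receive €22.5, Q = 302. (Wedge: Pb − Ps = 10.5.)
The less price-elastic side of the market bears the larger share of a per-unit tax.

Consumers pay €33; sellers receive €22.5; quantity = 302.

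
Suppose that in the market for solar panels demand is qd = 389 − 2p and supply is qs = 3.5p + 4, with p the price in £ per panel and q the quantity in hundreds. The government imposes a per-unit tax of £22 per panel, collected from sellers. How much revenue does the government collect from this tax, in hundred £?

Before the tax: set 389 − 2p = 3.5p + 4 → p* = £70, q* = 249.
With the tax collected from sellers, supply shifts: qs = 3.5(p − 22) + 4.
New equilibrium: buyers pay £84, sellers receive £62, q = 221. (Wedge: pb − ps = 22.)
Revenue = t · Q = 22 · 221 = £4862.

Tax revenue = £4862 hundred.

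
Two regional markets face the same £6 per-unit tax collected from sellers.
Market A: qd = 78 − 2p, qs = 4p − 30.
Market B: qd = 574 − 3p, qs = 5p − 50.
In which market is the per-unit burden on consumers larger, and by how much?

Market A, by £0.25.

Market A: pre-tax p* = £18, q* = 42; post-tax q = 34; per-unit burden on consumers = £4.
Market B: pre-tax p* = £78, q* = 340; post-tax q = 328.75; per-unit burden on consumers = £3.75.
Difference: £4 vs £3.75 → market A is larger by £0.25.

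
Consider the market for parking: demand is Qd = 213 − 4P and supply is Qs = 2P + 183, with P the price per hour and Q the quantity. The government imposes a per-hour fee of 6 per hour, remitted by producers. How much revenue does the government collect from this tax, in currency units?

Without the tax, 213 − 4P = 2P + 183 gives 6P = 30, so P* = 5 and Q* = 193.
With the tax collected from producers, supply shifts: Qs = 2(P − 6) + 183.
New equilibrium: buyers pay 7, producers receive 1, Q = 185. (Wedge: Pb − Ps = 6.)
Revenue = t · Q = 6 · 185 = 1110.

Tax revenue = 1110.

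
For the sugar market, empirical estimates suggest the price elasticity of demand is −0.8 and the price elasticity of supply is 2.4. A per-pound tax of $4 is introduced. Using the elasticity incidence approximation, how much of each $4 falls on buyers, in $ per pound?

Buyers bear ≈ $3 per pound.

Incidence ratio: buyers' share ≈ εs / (εs + |εd|) = 2.4 / (2.4 + 0.8) = 0.75.
So buyers bear ≈ 0.75 × $4 = $3; producers bear $1.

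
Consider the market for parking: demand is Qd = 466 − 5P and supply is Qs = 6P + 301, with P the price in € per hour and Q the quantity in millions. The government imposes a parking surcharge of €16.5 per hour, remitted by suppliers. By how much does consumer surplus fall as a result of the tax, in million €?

Consumer surplus falls by €3316.5 million.

Without the tax, 466 − 5P = 6P + 301 gives 11P = 165, so P* = €15 and Q* = 391.
With the tax collected from suppliers, supply shifts: Qs = 6(P − 16.5) + 301.
Solving gives Q = 346 with consumers paying €24 and suppliers receiving €7.5 (the €16.5 wedge).
ΔCS is the trapezoid between Q = 346 and Q = 391 of height €9: ½ · (391 + 346) · 9 = €3316.5.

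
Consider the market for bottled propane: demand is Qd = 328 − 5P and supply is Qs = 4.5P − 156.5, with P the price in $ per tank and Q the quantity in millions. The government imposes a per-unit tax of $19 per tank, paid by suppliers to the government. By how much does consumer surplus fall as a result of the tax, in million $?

Consumer surplus falls by $454.5 million.

Before the tax: set 328 − 5P = 4.5P − 156.5 → P* = $51, Q* = 73.
With the tax collected from suppliers, supply shifts: Qs = 4.5(P − 19) − 156.5.
Solving gives Q = 28 with buyers paying $60 and suppliers receiving $41 (the $19 wedge).
ΔCS is the trapezoid between Q = 28 and Q = 73 of height $9: ½ · (73 + 28) · 9 = $454.5.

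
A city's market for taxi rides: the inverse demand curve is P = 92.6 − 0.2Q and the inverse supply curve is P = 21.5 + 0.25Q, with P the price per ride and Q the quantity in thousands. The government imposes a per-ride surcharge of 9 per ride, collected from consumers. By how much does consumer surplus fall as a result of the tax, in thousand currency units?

Consumer surplus falls by 592 thousand.

Inverting to Q(P) form: Qd = 463 − 5P; Qs = 4P − 86.
Without the tax, 463 − 5P = 4P − 86 gives 9P = 549, so P* = 61 and Q* = 158.
With the tax collected from consumers, demand (in seller-price terms) shifts: Qd = 463 − 5(P + 9).
New equilibrium: consumers pay 65, sellers receive 56, Q = 138. (Wedge: Pb − Ps = 9.)
ΔCS is the trapezoid between Q = 138 and Q = 158 of height 4: ½ · (158 + 138) · 4 = 592.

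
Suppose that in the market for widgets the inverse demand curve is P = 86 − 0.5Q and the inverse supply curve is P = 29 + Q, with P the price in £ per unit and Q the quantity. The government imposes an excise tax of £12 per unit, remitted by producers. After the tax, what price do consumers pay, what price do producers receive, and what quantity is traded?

Consumers pay £71; producers receive £59; quantity = 30.

Inverting to Q(P) form: Qd = 172 − 2P; Qs = P − 29.
Without the tax, 172 − 2P = P − 29 gives 3P = 201, so P* = £67 and Q* = 38.
With the tax collected from producers, supply shifts: Qs = (P − 12) − 29.
New equilibrium: consumers pay £71, producers receive £59, Q = 30. (Wedge: Pb − Ps = 12.)
The less price-elastic side of the market bears the larger share of a per-unit tax.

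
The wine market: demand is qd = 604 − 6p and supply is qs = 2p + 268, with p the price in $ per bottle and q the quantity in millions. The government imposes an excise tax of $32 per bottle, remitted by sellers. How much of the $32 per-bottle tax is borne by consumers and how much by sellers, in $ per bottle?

Consumers bear $8 per bottle; sellers bear $24 per bottle.

Without the tax, 604 − 6p = 2p + 268 gives 8p = 336, so p* = $42 and q* = 352.
With the tax collected from sellers, supply shifts: qs = 2(p − 32) + 268.
Solving gives q = 304 with consumers paying $50 and sellers receiving $18 (the $32 wedge).
Burden on consumers: $8; on sellers: $24. (They sum to $32.)
The less price-elastic side of the market bears the larger share of a per-unit tax.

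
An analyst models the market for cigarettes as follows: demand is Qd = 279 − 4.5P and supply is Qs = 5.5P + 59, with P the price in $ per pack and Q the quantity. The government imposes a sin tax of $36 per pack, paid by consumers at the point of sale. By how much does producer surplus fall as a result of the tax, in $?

Producer surplus falls by $2194.29.

Before the tax: set 279 − 4.5P = 5.5P + 59 → P* = $22, Q* = 180.
With the tax collected from consumers, demand (in seller-price terms) shifts: Qd = 279 − 4.5(P + 36).
Solving gives Q = 90.9 with consumers paying $41.8 and suppliers receiving $5.8 (the $36 wedge).
ΔPS is the trapezoid between Q = 90.9 and Q = 180 of height $16.2: ½ · (180 + 90.9) · 16.2 = $2194.29.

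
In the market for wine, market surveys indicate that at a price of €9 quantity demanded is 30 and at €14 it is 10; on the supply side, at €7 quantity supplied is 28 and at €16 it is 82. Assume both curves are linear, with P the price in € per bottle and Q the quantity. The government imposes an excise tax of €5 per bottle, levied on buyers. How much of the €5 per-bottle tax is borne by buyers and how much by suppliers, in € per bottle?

Buyers bear €3 per bottle; suppliers bear €2 per bottle.

Demand slope: (10 − 30)/(14 − 9) = -4, so Qd = 66 − 4P.
Supply slope: (82 − 28)/(16 − 7) = 6, so Qs = 6P − 14.
Without the tax, 66 − 4P = 6P − 14 gives 10P = 80, so P* = €8 and Q* = 34.
With the tax collected from buyers, demand (in seller-price terms) shifts: Qd = 66 − 4(P + 5).
New equilibrium: buyers pay €11, suppliers receive €6, Q = 22. (Wedge: Pb − Ps = 5.)
Burden on buyers: €3; on suppliers: €2. (They sum to €5.)
The less price-elastic side of the market bears the larger share of a per-unit tax.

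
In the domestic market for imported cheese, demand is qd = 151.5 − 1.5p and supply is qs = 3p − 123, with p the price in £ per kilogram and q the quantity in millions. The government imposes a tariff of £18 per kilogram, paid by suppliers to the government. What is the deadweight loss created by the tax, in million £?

Without the tax, 151.5 − 1.5p = 3p − 123 gives 4.5p = 274.5, so p* = £61 and q* = 60.
With the tax collected from suppliers, supply shifts: qs = 3(p − 18) − 123.
Solving gives q = 42 with consumers paying £73 and suppliers receiving £55 (the £18 wedge).
Quantity falls by |ΔQ| = |60 − 42| = 18.
DWL = ½ · t · |ΔQ| = ½ · 18 · 18 = £162.

Deadweight loss = £162 million.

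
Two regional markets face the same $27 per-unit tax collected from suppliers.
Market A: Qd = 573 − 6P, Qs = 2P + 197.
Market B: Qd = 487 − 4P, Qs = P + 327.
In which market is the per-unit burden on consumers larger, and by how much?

Market A, by $1.35.

Market A: pre-tax P* = $47, Q* = 291; post-tax Q = 250.5; per-unit burden on consumers = $6.75.
Market B: pre-tax P* = $32, Q* = 359; post-tax Q = 337.4; per-unit burden on consumers = $5.4.
Difference: $6.75 vs $5.4 → market A is larger by $1.35.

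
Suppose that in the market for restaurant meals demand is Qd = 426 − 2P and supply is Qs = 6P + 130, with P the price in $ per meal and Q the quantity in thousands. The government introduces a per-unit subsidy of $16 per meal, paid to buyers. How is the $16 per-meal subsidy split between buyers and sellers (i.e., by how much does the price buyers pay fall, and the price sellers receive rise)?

Buyers gain $12 per meal; sellers gain $4 per meal.

Without the subsidy, 426 − 2P = 6P + 130 gives 8P = 296, so P* = $37 and Q* = 352.
With a per-unit subsidy paid to buyers, each effectively pays P − 16, so demand becomes Qd = 426 − 2(P − 16).
New equilibrium: buyers pay $25, sellers receive $41, Q = 376. (Wedge: Pb − Ps = −16.)
Gain to buyers: $12; to sellers: $4. (They sum to $16.)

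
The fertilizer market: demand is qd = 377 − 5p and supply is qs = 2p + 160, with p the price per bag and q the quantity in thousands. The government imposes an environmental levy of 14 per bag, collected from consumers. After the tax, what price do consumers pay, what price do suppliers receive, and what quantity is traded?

Consumers pay 35; suppliers receive 21; quantity = 202.

Before the tax: set 377 − 5p = 2p + 160 → p* = 31, q* = 222.
With the tax collected from consumers, demand (in seller-price terms) shifts: qd = 377 − 5(p + 14).
New equilibrium: consumers pay 35, suppliers receive 21, q = 202. (Wedge: pb − ps = 14.)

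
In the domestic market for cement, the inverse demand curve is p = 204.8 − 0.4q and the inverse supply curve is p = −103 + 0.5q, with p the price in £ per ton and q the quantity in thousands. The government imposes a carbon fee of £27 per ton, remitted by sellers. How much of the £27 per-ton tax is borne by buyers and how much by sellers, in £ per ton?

Rewrite in direct form: qd = 512 − 2.5p and qs = 2p + 206.
Before the tax: set 512 − 2.5p = 2p + 206 → p* = £68, q* = 342.
With the tax collected from sellers, supply shifts: qs = 2(p − 27) + 206.
New equilibrium: buyers pay £80, sellers receive £53, q = 312. (Wedge: pb − ps = 27.)
Burden on buyers: £12; on sellers: £15. (They sum to £27.)

Buyers bear £12 per ton; sellers bear £15 per ton.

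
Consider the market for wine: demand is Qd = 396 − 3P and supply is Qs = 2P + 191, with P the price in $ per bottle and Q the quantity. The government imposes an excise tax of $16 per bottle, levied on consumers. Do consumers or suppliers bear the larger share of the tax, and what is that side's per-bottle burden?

Suppliers bear the larger share: $9.6 per bottle.

Before the tax: set 396 − 3P = 2P + 191 → P* = $41, Q* = 273.
With the tax collected from consumers, demand (in seller-price terms) shifts: Qd = 396 − 3(P + 16).
Solving gives Q = 253.8 with consumers paying $47.4 and suppliers receiving $31.4 (the $16 wedge).
Per-bottle burden: consumers $6.4, suppliers $9.6.
Suppliers take the larger share because supply is less price-elastic here (demand slope 3 vs supply slope 2).
The less price-elastic side of the market bears the larger share of a per-unit tax.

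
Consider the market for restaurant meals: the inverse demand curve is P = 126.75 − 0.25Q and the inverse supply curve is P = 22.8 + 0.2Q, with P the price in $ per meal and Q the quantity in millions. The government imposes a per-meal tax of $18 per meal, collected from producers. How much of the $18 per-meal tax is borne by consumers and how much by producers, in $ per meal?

Inverting to Q(P) form: Qd = 507 − 4P; Qs = 5P − 114.
Without the tax, 507 − 4P = 5P − 114 gives 9P = 621, so P* = $69 and Q* = 231.
With the tax collected from producers, supply shifts: Qs = 5(P − 18) − 114.
New equilibrium: consumers pay $79, producers receive $61, Q = 191. (Wedge: Pb − Ps = 18.)
Burden on consumers: $10; on producers: $8. (They sum to $18.)
The less price-elastic side of the market bears the larger share of a per-unit tax.

Consumers bear $10 per meal; producers bear $8 per meal.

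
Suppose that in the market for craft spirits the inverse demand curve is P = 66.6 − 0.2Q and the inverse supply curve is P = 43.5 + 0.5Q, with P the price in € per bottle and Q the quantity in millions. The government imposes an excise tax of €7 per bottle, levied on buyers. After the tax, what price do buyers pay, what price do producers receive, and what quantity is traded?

Buyers pay €62; producers receive €55; quantity = 23.

Rewrite in direct form: Qd = 333 − 5P and Qs = 2P − 87.
Without the tax, 333 − 5P = 2P − 87 gives 7P = 420, so P* = €60 and Q* = 33.
With the tax collected from buyers, demand (in seller-price terms) shifts: Qd = 333 − 5(P + 7).
New equilibrium: buyers pay €62, producers receive €55, Q = 23. (Wedge: Pb − Ps = 7.)
The less price-elastic side of the market bears the larger share of a per-unit tax.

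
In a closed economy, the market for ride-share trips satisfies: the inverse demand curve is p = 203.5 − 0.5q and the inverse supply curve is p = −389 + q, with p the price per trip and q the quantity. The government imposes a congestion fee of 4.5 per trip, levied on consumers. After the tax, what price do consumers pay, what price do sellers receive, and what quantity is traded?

Consumers pay 7.5; sellers receive 3; quantity = 392.

Rewrite in direct form: qd = 407 − 2p and qs = p + 389.
Without the tax, 407 − 2p = p + 389 gives 3p = 18, so p* = 6 and q* = 395.
With the tax collected from consumers, demand (in seller-price terms) shifts: qd = 407 − 2(p + 4.5).
New equilibrium: consumers pay 7.5, sellers receive 3, q = 392. (Wedge: pb − ps = 4.5.)
The less price-elastic side of the market bears the larger share of a per-unit tax.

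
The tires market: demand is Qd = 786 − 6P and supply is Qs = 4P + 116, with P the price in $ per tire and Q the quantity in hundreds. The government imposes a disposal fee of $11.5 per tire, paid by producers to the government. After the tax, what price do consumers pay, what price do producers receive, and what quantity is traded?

Without the tax, 786 − 6P = 4P + 116 gives 10P = 670, so P* = $67 and Q* = 384.
With the tax collected from producers, supply shifts: Qs = 4(P − 11.5) + 116.
New equilibrium: consumers pay $71.6, producers receive $60.1, Q = 356.4. (Wedge: Pb − Ps = 11.5.)
The less price-elastic side of the market bears the larger share of a per-unit tax.

Consumers pay $71.6; producers receive $60.1; quantity = 356.4.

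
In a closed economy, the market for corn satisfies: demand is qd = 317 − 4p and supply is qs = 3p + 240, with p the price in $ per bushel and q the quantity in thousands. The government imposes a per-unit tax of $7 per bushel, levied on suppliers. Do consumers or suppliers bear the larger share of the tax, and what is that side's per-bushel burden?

Before the tax: set 317 − 4p = 3p + 240 → p* = $11, q* = 273.
With the tax collected from suppliers, supply shifts: qs = 3(p − 7) + 240.
New equilibrium: consumers pay $14, suppliers receive $7, q = 261. (Wedge: pb − ps = 7.)
Per-bushel burden: consumers $3, suppliers $4.
Suppliers take the larger share because supply is less price-elastic here (demand slope 4 vs supply slope 3).
The less price-elastic side of the market bears the larger share of a per-unit tax.

Suppliers bear the larger share: $4 per bushel.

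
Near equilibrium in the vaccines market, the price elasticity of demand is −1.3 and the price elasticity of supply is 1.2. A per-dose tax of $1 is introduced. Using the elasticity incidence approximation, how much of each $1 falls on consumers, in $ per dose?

Incidence ratio: consumers' share ≈ εs / (εs + |εd|) = 1.2 / (1.2 + 1.3) = 0.48.
So consumers bear ≈ 0.48 × $1 = $0.48; suppliers bear $0.52.

Consumers bear ≈ $0.48 per dose.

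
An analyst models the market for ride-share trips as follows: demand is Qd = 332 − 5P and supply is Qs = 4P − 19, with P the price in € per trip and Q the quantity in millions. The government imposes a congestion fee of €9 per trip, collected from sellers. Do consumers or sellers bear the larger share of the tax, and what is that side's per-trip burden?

Sellers bear the larger share: €5 per trip.

Without the tax, 332 − 5P = 4P − 19 gives 9P = 351, so P* = €39 and Q* = 137.
With the tax collected from sellers, supply shifts: Qs = 4(P − 9) − 19.
New equilibrium: consumers pay €43, sellers receive €34, Q = 117. (Wedge: Pb − Ps = 9.)
Per-trip burden: consumers €4, sellers €5.
Sellers take the larger share because supply is less price-elastic here (demand slope 5 vs supply slope 4).
The less price-elastic side of the market bears the larger share of a per-unit tax.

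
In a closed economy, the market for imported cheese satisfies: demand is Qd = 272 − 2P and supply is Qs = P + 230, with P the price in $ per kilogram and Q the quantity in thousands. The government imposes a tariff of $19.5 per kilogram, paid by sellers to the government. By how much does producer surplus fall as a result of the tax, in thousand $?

Without the tax, 272 − 2P = P + 230 gives 3P = 42, so P* = $14 and Q* = 244.
With the tax collected from sellers, supply shifts: Qs = (P − 19.5) + 230.
New equilibrium: consumers pay $20.5, sellers receive $1, Q = 231. (Wedge: Pb − Ps = 19.5.)
ΔPS is the trapezoid between Q = 231 and Q = 244 of height $13: ½ · (244 + 231) · 13 = $3087.5.

Producer surplus falls by $3087.5 thousand.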